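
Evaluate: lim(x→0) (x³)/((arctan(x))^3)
This is a 0/0 indeterminate form.

Apply L'Hôpital's rule: differentiate numerator and denominator separately.
  f(x) = x^3   ⇒   f'(x) = 3·x^2
  g(x) = atan(x)^3   ⇒   g'(x) = 3·atan(x)^2/(x^2 + 1)
  lim(x→0) f'(x)/g'(x) = lim(x→0) (3·x^2)/(3·atan(x)^2/(x^2 + 1))
  = 1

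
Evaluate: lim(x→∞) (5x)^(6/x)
This is an exponential indeterminate form.

For exponential indeterminate forms, take the natural log:
  Let L = lim(x→∞) (5x)^(6/x)
  Then ln(L) = lim(x→∞) [exponent × ln(base)]
  Evaluate using L'Hôpital or standard limits, then exponentiate.
  L = 1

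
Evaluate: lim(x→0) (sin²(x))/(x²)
This is a 0/0 indeterminate form.

Apply L'Hôpital's rule: differentiate numerator and denominator separately.
  f(x) = sin(x)^2   ⇒   f'(x) = 2·sin(x)·cos(x)
  g(x) = x^2   ⇒   g'(x) = 2·x
  lim(x→0) f'(x)/g'(x) = lim(x→0) (2·sin(x)·cos(x))/(2·x)
  = 1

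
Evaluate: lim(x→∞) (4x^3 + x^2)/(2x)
This is an ∞/∞ indeterminate form.

Apply L'Hôpital's rule: differentiate numerator and denominator separately.
  f(x) = 4·x^3 + x^2   ⇒   f'(x) = 12·x^2 + 2·x
  g(x) = 2·x   ⇒   g'(x) = 2
  lim(x→∞) f'(x)/g'(x) = lim(x→∞) (12·x^2 + 2·x)/(2)
  = ∞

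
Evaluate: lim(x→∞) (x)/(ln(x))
This is an ∞/∞ indeterminate form.

Apply L'Hôpital's rule: differentiate numerator and denominator separately.
  f(x) = x   ⇒   f'(x) = 1
  g(x) = ln(x)   ⇒   g'(x) = 1/x
  lim(x→∞) f'(x)/g'(x) = lim(x→∞) (1)/(1/x)
  = ∞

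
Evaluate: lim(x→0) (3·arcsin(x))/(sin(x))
This is a 0/0 indeterminate form.

Apply L'Hôpital's rule: differentiate numerator and denominator separately.
  f(x) = 3·asin(x)   ⇒   f'(x) = 3/sqrt(1 - x^2)
  g(x) = sin(x)   ⇒   g'(x) = cos(x)
  lim(x→0) f'(x)/g'(x) = lim(x→0) (3/sqrt(1 - x^2))/(cos(x))
  = 3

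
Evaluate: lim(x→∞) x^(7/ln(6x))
This is an exponential indeterminate form.

For exponential indeterminate forms, take the natural log:
  Let L = lim(x→∞) x^(7/ln(6x))
  Then ln(L) = lim(x→∞) [exponent × ln(base)]
  Evaluate using L'Hôpital or standard limits, then exponentiate.
  L = e^(7)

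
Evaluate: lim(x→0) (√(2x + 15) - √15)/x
This is a standard limit.

Factor or rationalize the expression:
  lim(x→0) (√(2x + 15) - √15)/x = sqrt(15)/15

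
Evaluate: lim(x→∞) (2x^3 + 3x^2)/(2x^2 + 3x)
This is an ∞/∞ indeterminate form.

Apply L'Hôpital's rule: differentiate numerator and denominator separately.
  f(x) = 2·x^3 + 3·x^2   ⇒   f'(x) = 6·x^2 + 6·x
  g(x) = 2·x^2 + 3·x   ⇒   g'(x) = 4·x + 3
  lim(x→∞) f'(x)/g'(x) = lim(x→∞) (6·x^2 + 6·x)/(4·x + 3)
  = ∞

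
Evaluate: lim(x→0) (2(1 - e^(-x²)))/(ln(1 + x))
This is a 0/0 indeterminate form.

Apply L'Hôpital's rule: differentiate numerator and denominator separately.
  f(x) = 2 - 2·e^(-x^2)   ⇒   f'(x) = 4·x·e^(-x^2)
  g(x) = ln(x + 1)   ⇒   g'(x) = 1/(x + 1)
  lim(x→0) f'(x)/g'(x) = lim(x→0) (4·x·e^(-x^2))/(1/(x + 1))
  = 0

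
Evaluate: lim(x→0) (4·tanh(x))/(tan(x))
This is a 0/0 indeterminate form.

Apply L'Hôpital's rule: differentiate numerator and denominator separately.
  f(x) = 4·tanh(x)   ⇒   f'(x) = 4 - 4·tanh(x)^2
  g(x) = tan(x)   ⇒   g'(x) = tan(x)^2 + 1
  lim(x→0) f'(x)/g'(x) = lim(x→0) (4 - 4·tanh(x)^2)/(tan(x)^2 + 1)
  = 4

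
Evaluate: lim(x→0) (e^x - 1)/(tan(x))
This is a 0/0 indeterminate form.

Apply L'Hôpital's rule: differentiate numerator and denominator separately.
  f(x) = e^(x) - 1   ⇒   f'(x) = e^(x)
  g(x) = tan(x)   ⇒   g'(x) = tan(x)^2 + 1
  lim(x→0) f'(x)/g'(x) = lim(x→0) (e^(x))/(tan(x)^2 + 1)
  = 1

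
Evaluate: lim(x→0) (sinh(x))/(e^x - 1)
This is a 0/0 indeterminate form.

Apply L'Hôpital's rule: differentiate numerator and denominator separately.
  f(x) = sinh(x)   ⇒   f'(x) = cosh(x)
  g(x) = e^(x) - 1   ⇒   g'(x) = e^(x)
  lim(x→0) f'(x)/g'(x) = lim(x→0) (cosh(x))/(e^(x))
  = 1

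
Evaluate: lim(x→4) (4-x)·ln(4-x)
This is a 0·∞ indeterminate form.

Rewrite 0·∞ as a quotient (0/0 or ∞/∞ form), then apply L'Hôpital's rule:
  lim(x→4) (4-x)·ln(4-x) = 0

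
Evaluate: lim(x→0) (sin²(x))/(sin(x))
This is a 0/0 indeterminate form.

Apply L'Hôpital's rule: differentiate numerator and denominator separately.
  f(x) = sin(x)^2   ⇒   f'(x) = 2·sin(x)·cos(x)
  g(x) = sin(x)   ⇒   g'(x) = cos(x)
  lim(x→0) f'(x)/g'(x) = lim(x→0) (2·sin(x)·cos(x))/(cos(x))
  = 0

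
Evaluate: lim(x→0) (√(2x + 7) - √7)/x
This is a standard limit.

Factor or rationalize the expression:
  lim(x→0) (√(2x + 7) - √7)/x = sqrt(7)/7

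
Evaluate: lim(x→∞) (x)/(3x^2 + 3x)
This is an ∞/∞ indeterminate form.

Apply L'Hôpital's rule: differentiate numerator and denominator separately.
  f(x) = x   ⇒   f'(x) = 1
  g(x) = 3·x^2 + 3·x   ⇒   g'(x) = 6·x + 3
  lim(x→∞) f'(x)/g'(x) = lim(x→∞) (1)/(6·x + 3)
  = 0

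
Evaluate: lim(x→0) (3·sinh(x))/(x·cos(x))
This is a 0/0 indeterminate form.

Apply L'Hôpital's rule: differentiate numerator and denominator separately.
  f(x) = 3·sinh(x)   ⇒   f'(x) = 3·cosh(x)
  g(x) = x·cos(x)   ⇒   g'(x) = -x·sin(x) + cos(x)
  lim(x→0) f'(x)/g'(x) = lim(x→0) (3·cosh(x))/(-x·sin(x) + cos(x))
  = 3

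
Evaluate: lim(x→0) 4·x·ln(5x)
This is a 0·∞ indeterminate form.

Rewrite 0·∞ as a quotient (0/0 or ∞/∞ form), then apply L'Hôpital's rule:
  lim(x→0) 4·x·ln(5x) = 0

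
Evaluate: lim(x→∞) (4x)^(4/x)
This is an exponential indeterminate form.

For exponential indeterminate forms, take the natural log:
  Let L = lim(x→∞) (4x)^(4/x)
  Then ln(L) = lim(x→∞) [exponent × ln(base)]
  Evaluate using L'Hôpital or standard limits, then exponentiate.
  L = 1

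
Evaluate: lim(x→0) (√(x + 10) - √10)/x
This is a standard limit.

Factor or rationalize the expression:
  lim(x→0) (√(x + 10) - √10)/x = sqrt(10)/20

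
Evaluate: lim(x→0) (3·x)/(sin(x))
This is a 0/0 indeterminate form.

Apply L'Hôpital's rule: differentiate numerator and denominator separately.
  f(x) = 3·x   ⇒   f'(x) = 3
  g(x) = sin(x)   ⇒   g'(x) = cos(x)
  lim(x→0) f'(x)/g'(x) = lim(x→0) (3)/(cos(x))
  = 3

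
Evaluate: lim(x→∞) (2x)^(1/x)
This is an exponential indeterminate form.

For exponential indeterminate forms, take the natural log:
  Let L = lim(x→∞) (2x)^(1/x)
  Then ln(L) = lim(x→∞) [exponent × ln(base)]
  Evaluate using L'Hôpital or standard limits, then exponentiate.
  L = 1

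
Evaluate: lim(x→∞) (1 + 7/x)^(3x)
This is an exponential indeterminate form.

For exponential indeterminate forms, take the natural log:
  Let L = lim(x→∞) (1 + 7/x)^(3x)
  Then ln(L) = lim(x→∞) [exponent × ln(base)]
  Evaluate using L'Hôpital or standard limits, then exponentiate.
  L = e^(21)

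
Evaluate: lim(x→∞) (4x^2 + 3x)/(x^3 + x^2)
This is an ∞/∞ indeterminate form.

Apply L'Hôpital's rule: differentiate numerator and denominator separately.
  f(x) = 4·x^2 + 3·x   ⇒   f'(x) = 8·x + 3
  g(x) = x^3 + x^2   ⇒   g'(x) = 3·x^2 + 2·x
  lim(x→∞) f'(x)/g'(x) = lim(x→∞) (8·x + 3)/(3·x^2 + 2·x)
  = 0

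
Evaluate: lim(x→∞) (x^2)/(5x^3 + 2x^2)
This is an ∞/∞ indeterminate form.

Apply L'Hôpital's rule: differentiate numerator and denominator separately.
  f(x) = x^2   ⇒   f'(x) = 2·x
  g(x) = 5·x^3 + 2·x^2   ⇒   g'(x) = 15·x^2 + 4·x
  lim(x→∞) f'(x)/g'(x) = lim(x→∞) (2·x)/(15·x^2 + 4·x)
  = 0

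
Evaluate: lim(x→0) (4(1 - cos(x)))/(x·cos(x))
This is a 0/0 indeterminate form.

Apply L'Hôpital's rule: differentiate numerator and denominator separately.
  f(x) = 4 - 4·cos(x)   ⇒   f'(x) = 4·sin(x)
  g(x) = x·cos(x)   ⇒   g'(x) = -x·sin(x) + cos(x)
  lim(x→0) f'(x)/g'(x) = lim(x→0) (4·sin(x))/(-x·sin(x) + cos(x))
  = 0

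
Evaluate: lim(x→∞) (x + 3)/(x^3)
This is an ∞/∞ indeterminate form.

Apply L'Hôpital's rule: differentiate numerator and denominator separately.
  f(x) = x + 3   ⇒   f'(x) = 1
  g(x) = x^3   ⇒   g'(x) = 3·x^2
  lim(x→∞) f'(x)/g'(x) = lim(x→∞) (1)/(3·x^2)
  = 0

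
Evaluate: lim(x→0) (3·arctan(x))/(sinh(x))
This is a 0/0 indeterminate form.

Apply L'Hôpital's rule: differentiate numerator and denominator separately.
  f(x) = 3·atan(x)   ⇒   f'(x) = 3/(x^2 + 1)
  g(x) = sinh(x)   ⇒   g'(x) = cosh(x)
  lim(x→0) f'(x)/g'(x) = lim(x→0) (3/(x^2 + 1))/(cosh(x))
  = 3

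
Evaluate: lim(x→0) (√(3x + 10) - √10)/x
This is a standard limit.

Factor or rationalize the expression:
  lim(x→0) (√(3x + 10) - √10)/x = 3·sqrt(10)/20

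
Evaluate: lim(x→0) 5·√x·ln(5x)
This is a 0·∞ indeterminate form.

Rewrite 0·∞ as a quotient (0/0 or ∞/∞ form), then apply L'Hôpital's rule:
  lim(x→0) 5·√x·ln(5x) = 0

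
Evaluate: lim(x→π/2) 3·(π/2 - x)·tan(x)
This is a 0·∞ indeterminate form.

Rewrite 0·∞ as a quotient (0/0 or ∞/∞ form), then apply L'Hôpital's rule:
  lim(x→π/2) 3·(π/2 - x)·tan(x) = 3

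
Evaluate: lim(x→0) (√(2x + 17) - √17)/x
This is a standard limit.

Factor or rationalize the expression:
  lim(x→0) (√(2x + 17) - √17)/x = sqrt(17)/17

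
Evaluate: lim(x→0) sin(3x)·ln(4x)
This is a 0·∞ indeterminate form.

Rewrite 0·∞ as a quotient (0/0 or ∞/∞ form), then apply L'Hôpital's rule:
  lim(x→0) sin(3x)·ln(4x) = 0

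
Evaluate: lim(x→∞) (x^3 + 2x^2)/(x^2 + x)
This is an ∞/∞ indeterminate form.

Apply L'Hôpital's rule: differentiate numerator and denominator separately.
  f(x) = x^3 + 2·x^2   ⇒   f'(x) = 3·x^2 + 4·x
  g(x) = x^2 + x   ⇒   g'(x) = 2·x + 1
  lim(x→∞) f'(x)/g'(x) = lim(x→∞) (3·x^2 + 4·x)/(2·x + 1)
  = ∞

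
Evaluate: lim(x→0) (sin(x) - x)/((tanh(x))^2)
This is a 0/0 indeterminate form.

Apply L'Hôpital's rule: differentiate numerator and denominator separately.
  f(x) = -x + sin(x)   ⇒   f'(x) = cos(x) - 1
  g(x) = tanh(x)^2   ⇒   g'(x) = (2 - 2·tanh(x)^2)·tanh(x)
  lim(x→0) f'(x)/g'(x) = lim(x→0) (cos(x) - 1)/((2 - 2·tanh(x)^2)·tanh(x))
  = 0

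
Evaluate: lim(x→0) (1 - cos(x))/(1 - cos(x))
This is a 0/0 indeterminate form.

Apply L'Hôpital's rule: differentiate numerator and denominator separately.
  f(x) = 1 - cos(x)   ⇒   f'(x) = sin(x)
  g(x) = 1 - cos(x)   ⇒   g'(x) = sin(x)
  lim(x→0) f'(x)/g'(x) = lim(x→0) (sin(x))/(sin(x))
  = 1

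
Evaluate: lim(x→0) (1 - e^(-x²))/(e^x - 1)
This is a 0/0 indeterminate form.

Apply L'Hôpital's rule: differentiate numerator and denominator separately.
  f(x) = 1 - e^(-x^2)   ⇒   f'(x) = 2·x·e^(-x^2)
  g(x) = e^(x) - 1   ⇒   g'(x) = e^(x)
  lim(x→0) f'(x)/g'(x) = lim(x→0) (2·x·e^(-x^2))/(e^(x))
  = 0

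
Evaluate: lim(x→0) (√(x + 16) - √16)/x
This is a standard limit.

Factor or rationalize the expression:
  lim(x→0) (√(x + 16) - √16)/x = 1/8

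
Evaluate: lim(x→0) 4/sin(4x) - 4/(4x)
This is an ∞-∞ indeterminate form.

Combine fractions or rationalize to convert ∞-∞ to 0/0 form:
  lim(x→0) 4/sin(4x) - 4/(4x) = 0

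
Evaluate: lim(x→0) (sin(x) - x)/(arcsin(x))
This is a 0/0 indeterminate form.

Apply L'Hôpital's rule: differentiate numerator and denominator separately.
  f(x) = -x + sin(x)   ⇒   f'(x) = cos(x) - 1
  g(x) = asin(x)   ⇒   g'(x) = 1/sqrt(1 - x^2)
  lim(x→0) f'(x)/g'(x) = lim(x→0) (cos(x) - 1)/(1/sqrt(1 - x^2))
  = 0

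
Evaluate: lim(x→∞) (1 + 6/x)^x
This is an exponential indeterminate form.

For exponential indeterminate forms, take the natural log:
  Let L = lim(x→∞) (1 + 6/x)^x
  Then ln(L) = lim(x→∞) [exponent × ln(base)]
  Evaluate using L'Hôpital or standard limits, then exponentiate.
  L = e^(6)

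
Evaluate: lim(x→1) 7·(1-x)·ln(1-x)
This is a 0·∞ indeterminate form.

Rewrite 0·∞ as a quotient (0/0 or ∞/∞ form), then apply L'Hôpital's rule:
  lim(x→1) 7·(1-x)·ln(1-x) = 0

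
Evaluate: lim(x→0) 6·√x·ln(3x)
This is a 0·∞ indeterminate form.

Rewrite 0·∞ as a quotient (0/0 or ∞/∞ form), then apply L'Hôpital's rule:
  lim(x→0) 6·√x·ln(3x) = 0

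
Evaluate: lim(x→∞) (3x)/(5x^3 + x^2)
This is an ∞/∞ indeterminate form.

Apply L'Hôpital's rule: differentiate numerator and denominator separately.
  f(x) = 3·x   ⇒   f'(x) = 3
  g(x) = 5·x^3 + x^2   ⇒   g'(x) = 15·x^2 + 2·x
  lim(x→∞) f'(x)/g'(x) = lim(x→∞) (3)/(15·x^2 + 2·x)
  = 0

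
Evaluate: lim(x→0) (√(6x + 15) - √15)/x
This is a standard limit.

Factor or rationalize the expression:
  lim(x→0) (√(6x + 15) - √15)/x = sqrt(15)/5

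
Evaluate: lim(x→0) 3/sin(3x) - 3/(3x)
This is an ∞-∞ indeterminate form.

Combine fractions or rationalize to convert ∞-∞ to 0/0 form:
  lim(x→0) 3/sin(3x) - 3/(3x) = 0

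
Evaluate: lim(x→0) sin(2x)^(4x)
This is an exponential indeterminate form.

For exponential indeterminate forms, take the natural log:
  Let L = lim(x→0) sin(2x)^(4x)
  Then ln(L) = lim(x→0) [exponent × ln(base)]
  Evaluate using L'Hôpital or standard limits, then exponentiate.
  L = 1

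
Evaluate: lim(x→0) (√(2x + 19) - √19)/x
This is a standard limit.

Factor or rationalize the expression:
  lim(x→0) (√(2x + 19) - √19)/x = sqrt(19)/19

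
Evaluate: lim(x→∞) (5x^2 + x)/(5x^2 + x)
This is an ∞/∞ indeterminate form.

Apply L'Hôpital's rule: differentiate numerator and denominator separately.
  f(x) = 5·x^2 + x   ⇒   f'(x) = 10·x + 1
  g(x) = 5·x^2 + x   ⇒   g'(x) = 10·x + 1
  lim(x→∞) f'(x)/g'(x) = lim(x→∞) (10·x + 1)/(10·x + 1)
  = 1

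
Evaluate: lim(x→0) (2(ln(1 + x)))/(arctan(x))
This is a 0/0 indeterminate form.

Apply L'Hôpital's rule: differentiate numerator and denominator separately.
  f(x) = 2·ln(x + 1)   ⇒   f'(x) = 2/(x + 1)
  g(x) = atan(x)   ⇒   g'(x) = 1/(x^2 + 1)
  lim(x→0) f'(x)/g'(x) = lim(x→0) (2/(x + 1))/(1/(x^2 + 1))
  = 2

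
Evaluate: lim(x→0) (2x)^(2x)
This is an exponential indeterminate form.

For exponential indeterminate forms, take the natural log:
  Let L = lim(x→0) (2x)^(2x)
  Then ln(L) = lim(x→0) [exponent × ln(base)]
  Evaluate using L'Hôpital or standard limits, then exponentiate.
  L = 1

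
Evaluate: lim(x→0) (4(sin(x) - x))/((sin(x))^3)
This is a 0/0 indeterminate form.

Apply L'Hôpital's rule: differentiate numerator and denominator separately.
  f(x) = -4·x + 4·sin(x)   ⇒   f'(x) = 4·cos(x) - 4
  g(x) = sin(x)^3   ⇒   g'(x) = 3·sin(x)^2·cos(x)
  lim(x→0) f'(x)/g'(x) = lim(x→0) (4·cos(x) - 4)/(3·sin(x)^2·cos(x))
  = -2/3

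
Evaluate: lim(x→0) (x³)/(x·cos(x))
This is a 0/0 indeterminate form.

Apply L'Hôpital's rule: differentiate numerator and denominator separately.
  f(x) = x^3   ⇒   f'(x) = 3·x^2
  g(x) = x·cos(x)   ⇒   g'(x) = -x·sin(x) + cos(x)
  lim(x→0) f'(x)/g'(x) = lim(x→0) (3·x^2)/(-x·sin(x) + cos(x))
  = 0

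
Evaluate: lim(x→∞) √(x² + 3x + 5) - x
This is an ∞-∞ indeterminate form.

Combine fractions or rationalize to convert ∞-∞ to 0/0 form:
  lim(x→∞) √(x² + 3x + 5) - x = 3/2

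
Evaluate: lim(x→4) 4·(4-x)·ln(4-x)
This is a 0·∞ indeterminate form.

Rewrite 0·∞ as a quotient (0/0 or ∞/∞ form), then apply L'Hôpital's rule:
  lim(x→4) 4·(4-x)·ln(4-x) = 0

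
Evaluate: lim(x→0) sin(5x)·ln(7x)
This is a 0·∞ indeterminate form.

Rewrite 0·∞ as a quotient (0/0 or ∞/∞ form), then apply L'Hôpital's rule:
  lim(x→0) sin(5x)·ln(7x) = 0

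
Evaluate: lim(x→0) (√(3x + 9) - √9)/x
This is a standard limit.

Factor or rationalize the expression:
  lim(x→0) (√(3x + 9) - √9)/x = 1/2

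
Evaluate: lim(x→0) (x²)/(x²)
This is a 0/0 indeterminate form.

Apply L'Hôpital's rule: differentiate numerator and denominator separately.
  f(x) = x^2   ⇒   f'(x) = 2·x
  g(x) = x^2   ⇒   g'(x) = 2·x
  lim(x→0) f'(x)/g'(x) = lim(x→0) (2·x)/(2·x)
  = 1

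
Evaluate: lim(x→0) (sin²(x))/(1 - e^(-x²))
This is a 0/0 indeterminate form.

Apply L'Hôpital's rule: differentiate numerator and denominator separately.
  f(x) = sin(x)^2   ⇒   f'(x) = 2·sin(x)·cos(x)
  g(x) = 1 - e^(-x^2)   ⇒   g'(x) = 2·x·e^(-x^2)
  lim(x→0) f'(x)/g'(x) = lim(x→0) (2·sin(x)·cos(x))/(2·x·e^(-x^2))
  = 1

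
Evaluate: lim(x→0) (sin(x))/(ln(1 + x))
This is a 0/0 indeterminate form.

Apply L'Hôpital's rule: differentiate numerator and denominator separately.
  f(x) = sin(x)   ⇒   f'(x) = cos(x)
  g(x) = ln(x + 1)   ⇒   g'(x) = 1/(x + 1)
  lim(x→0) f'(x)/g'(x) = lim(x→0) (cos(x))/(1/(x + 1))
  = 1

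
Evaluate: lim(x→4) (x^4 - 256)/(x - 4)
This is a standard limit.

Factor or rationalize the expression:
  lim(x→4) (x^4 - 256)/(x - 4) = 256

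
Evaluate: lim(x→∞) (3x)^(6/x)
This is an exponential indeterminate form.

For exponential indeterminate forms, take the natural log:
  Let L = lim(x→∞) (3x)^(6/x)
  Then ln(L) = lim(x→∞) [exponent × ln(base)]
  Evaluate using L'Hôpital or standard limits, then exponentiate.
  L = 1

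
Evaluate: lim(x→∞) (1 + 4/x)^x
This is an exponential indeterminate form.

For exponential indeterminate forms, take the natural log:
  Let L = lim(x→∞) (1 + 4/x)^x
  Then ln(L) = lim(x→∞) [exponent × ln(base)]
  Evaluate using L'Hôpital or standard limits, then exponentiate.
  L = e^(4)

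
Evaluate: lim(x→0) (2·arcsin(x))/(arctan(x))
This is a 0/0 indeterminate form.

Apply L'Hôpital's rule: differentiate numerator and denominator separately.
  f(x) = 2·asin(x)   ⇒   f'(x) = 2/sqrt(1 - x^2)
  g(x) = atan(x)   ⇒   g'(x) = 1/(x^2 + 1)
  lim(x→0) f'(x)/g'(x) = lim(x→0) (2/sqrt(1 - x^2))/(1/(x^2 + 1))
  = 2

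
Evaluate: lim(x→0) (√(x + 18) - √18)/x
This is a standard limit.

Factor or rationalize the expression:
  lim(x→0) (√(x + 18) - √18)/x = sqrt(2)/12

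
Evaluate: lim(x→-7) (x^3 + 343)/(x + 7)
This is a standard limit.

Factor or rationalize the expression:
  lim(x→-7) (x^3 + 343)/(x + 7) = 147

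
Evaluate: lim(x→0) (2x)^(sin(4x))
This is an exponential indeterminate form.

For exponential indeterminate forms, take the natural log:
  Let L = lim(x→0) (2x)^(sin(4x))
  Then ln(L) = lim(x→0) [exponent × ln(base)]
  Evaluate using L'Hôpital or standard limits, then exponentiate.
  L = 1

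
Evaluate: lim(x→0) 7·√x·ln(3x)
This is a 0·∞ indeterminate form.

Rewrite 0·∞ as a quotient (0/0 or ∞/∞ form), then apply L'Hôpital's rule:
  lim(x→0) 7·√x·ln(3x) = 0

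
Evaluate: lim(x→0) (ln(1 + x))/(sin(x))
This is a 0/0 indeterminate form.

Apply L'Hôpital's rule: differentiate numerator and denominator separately.
  f(x) = ln(x + 1)   ⇒   f'(x) = 1/(x + 1)
  g(x) = sin(x)   ⇒   g'(x) = cos(x)
  lim(x→0) f'(x)/g'(x) = lim(x→0) (1/(x + 1))/(cos(x))
  = 1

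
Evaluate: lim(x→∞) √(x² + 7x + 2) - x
This is an ∞-∞ indeterminate form.

Combine fractions or rationalize to convert ∞-∞ to 0/0 form:
  lim(x→∞) √(x² + 7x + 2) - x = 7/2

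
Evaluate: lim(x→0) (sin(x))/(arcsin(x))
This is a 0/0 indeterminate form.

Apply L'Hôpital's rule: differentiate numerator and denominator separately.
  f(x) = sin(x)   ⇒   f'(x) = cos(x)
  g(x) = asin(x)   ⇒   g'(x) = 1/sqrt(1 - x^2)
  lim(x→0) f'(x)/g'(x) = lim(x→0) (cos(x))/(1/sqrt(1 - x^2))
  = 1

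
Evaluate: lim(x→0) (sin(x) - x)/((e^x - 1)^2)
This is a 0/0 indeterminate form.

Apply L'Hôpital's rule: differentiate numerator and denominator separately.
  f(x) = -x + sin(x)   ⇒   f'(x) = cos(x) - 1
  g(x) = (e^(x) - 1)^2   ⇒   g'(x) = 2·(e^(x) - 1)·e^(x)
  lim(x→0) f'(x)/g'(x) = lim(x→0) (cos(x) - 1)/(2·(e^(x) - 1)·e^(x))
  = 0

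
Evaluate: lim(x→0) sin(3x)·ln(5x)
This is a 0·∞ indeterminate form.

Rewrite 0·∞ as a quotient (0/0 or ∞/∞ form), then apply L'Hôpital's rule:
  lim(x→0) sin(3x)·ln(5x) = 0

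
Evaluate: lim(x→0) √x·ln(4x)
This is a 0·∞ indeterminate form.

Rewrite 0·∞ as a quotient (0/0 or ∞/∞ form), then apply L'Hôpital's rule:
  lim(x→0) √x·ln(4x) = 0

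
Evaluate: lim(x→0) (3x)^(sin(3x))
This is an exponential indeterminate form.

For exponential indeterminate forms, take the natural log:
  Let L = lim(x→0) (3x)^(sin(3x))
  Then ln(L) = lim(x→0) [exponent × ln(base)]
  Evaluate using L'Hôpital or standard limits, then exponentiate.
  L = 1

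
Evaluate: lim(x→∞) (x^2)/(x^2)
This is an ∞/∞ indeterminate form.

Apply L'Hôpital's rule: differentiate numerator and denominator separately.
  f(x) = x^2   ⇒   f'(x) = 2·x
  g(x) = x^2   ⇒   g'(x) = 2·x
  lim(x→∞) f'(x)/g'(x) = lim(x→∞) (2·x)/(2·x)
  = 1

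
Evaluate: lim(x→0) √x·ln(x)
This is a 0·∞ indeterminate form.

Rewrite 0·∞ as a quotient (0/0 or ∞/∞ form), then apply L'Hôpital's rule:
  lim(x→0) √x·ln(x) = 0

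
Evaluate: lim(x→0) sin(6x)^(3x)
This is an exponential indeterminate form.

For exponential indeterminate forms, take the natural log:
  Let L = lim(x→0) sin(6x)^(3x)
  Then ln(L) = lim(x→0) [exponent × ln(base)]
  Evaluate using L'Hôpital or standard limits, then exponentiate.
  L = 1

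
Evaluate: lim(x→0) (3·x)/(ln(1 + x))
This is a 0/0 indeterminate form.

Apply L'Hôpital's rule: differentiate numerator and denominator separately.
  f(x) = 3·x   ⇒   f'(x) = 3
  g(x) = ln(x + 1)   ⇒   g'(x) = 1/(x + 1)
  lim(x→0) f'(x)/g'(x) = lim(x→0) (3)/(1/(x + 1))
  = 3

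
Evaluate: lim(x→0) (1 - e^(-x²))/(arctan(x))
This is a 0/0 indeterminate form.

Apply L'Hôpital's rule: differentiate numerator and denominator separately.
  f(x) = 1 - e^(-x^2)   ⇒   f'(x) = 2·x·e^(-x^2)
  g(x) = atan(x)   ⇒   g'(x) = 1/(x^2 + 1)
  lim(x→0) f'(x)/g'(x) = lim(x→0) (2·x·e^(-x^2))/(1/(x^2 + 1))
  = 0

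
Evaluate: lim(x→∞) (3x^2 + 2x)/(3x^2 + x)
This is an ∞/∞ indeterminate form.

Apply L'Hôpital's rule: differentiate numerator and denominator separately.
  f(x) = 3·x^2 + 2·x   ⇒   f'(x) = 6·x + 2
  g(x) = 3·x^2 + x   ⇒   g'(x) = 6·x + 1
  lim(x→∞) f'(x)/g'(x) = lim(x→∞) (6·x + 2)/(6·x + 1)
  = 1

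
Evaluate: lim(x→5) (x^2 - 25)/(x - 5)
This is a standard limit.

Factor or rationalize the expression:
  lim(x→5) (x^2 - 25)/(x - 5) = 10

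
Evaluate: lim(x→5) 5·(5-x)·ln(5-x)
This is a 0·∞ indeterminate form.

Rewrite 0·∞ as a quotient (0/0 or ∞/∞ form), then apply L'Hôpital's rule:
  lim(x→5) 5·(5-x)·ln(5-x) = 0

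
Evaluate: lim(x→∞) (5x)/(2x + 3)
This is an ∞/∞ indeterminate form.

Apply L'Hôpital's rule: differentiate numerator and denominator separately.
  f(x) = 5·x   ⇒   f'(x) = 5
  g(x) = 2·x + 3   ⇒   g'(x) = 2
  lim(x→∞) f'(x)/g'(x) = lim(x→∞) (5)/(2)
  = 5/2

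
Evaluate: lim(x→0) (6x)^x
This is an exponential indeterminate form.

For exponential indeterminate forms, take the natural log:
  Let L = lim(x→0) (6x)^x
  Then ln(L) = lim(x→0) [exponent × ln(base)]
  Evaluate using L'Hôpital or standard limits, then exponentiate.
  L = 1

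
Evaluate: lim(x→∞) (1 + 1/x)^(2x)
This is an exponential indeterminate form.

For exponential indeterminate forms, take the natural log:
  Let L = lim(x→∞) (1 + 1/x)^(2x)
  Then ln(L) = lim(x→∞) [exponent × ln(base)]
  Evaluate using L'Hôpital or standard limits, then exponentiate.
  L = e²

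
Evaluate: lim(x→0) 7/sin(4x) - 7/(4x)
This is an ∞-∞ indeterminate form.

Combine fractions or rationalize to convert ∞-∞ to 0/0 form:
  lim(x→0) 7/sin(4x) - 7/(4x) = 0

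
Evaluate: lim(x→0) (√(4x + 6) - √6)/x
This is a standard limit.

Factor or rationalize the expression:
  lim(x→0) (√(4x + 6) - √6)/x = sqrt(6)/3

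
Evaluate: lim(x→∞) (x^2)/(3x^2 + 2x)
This is an ∞/∞ indeterminate form.

Apply L'Hôpital's rule: differentiate numerator and denominator separately.
  f(x) = x^2   ⇒   f'(x) = 2·x
  g(x) = 3·x^2 + 2·x   ⇒   g'(x) = 6·x + 2
  lim(x→∞) f'(x)/g'(x) = lim(x→∞) (2·x)/(6·x + 2)
  = 1/3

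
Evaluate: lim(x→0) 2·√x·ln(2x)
This is a 0·∞ indeterminate form.

Rewrite 0·∞ as a quotient (0/0 or ∞/∞ form), then apply L'Hôpital's rule:
  lim(x→0) 2·√x·ln(2x) = 0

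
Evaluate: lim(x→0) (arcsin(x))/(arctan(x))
This is a 0/0 indeterminate form.

Apply L'Hôpital's rule: differentiate numerator and denominator separately.
  f(x) = asin(x)   ⇒   f'(x) = 1/sqrt(1 - x^2)
  g(x) = atan(x)   ⇒   g'(x) = 1/(x^2 + 1)
  lim(x→0) f'(x)/g'(x) = lim(x→0) (1/sqrt(1 - x^2))/(1/(x^2 + 1))
  = 1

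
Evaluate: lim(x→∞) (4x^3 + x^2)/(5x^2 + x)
This is an ∞/∞ indeterminate form.

Apply L'Hôpital's rule: differentiate numerator and denominator separately.
  f(x) = 4·x^3 + x^2   ⇒   f'(x) = 12·x^2 + 2·x
  g(x) = 5·x^2 + x   ⇒   g'(x) = 10·x + 1
  lim(x→∞) f'(x)/g'(x) = lim(x→∞) (12·x^2 + 2·x)/(10·x + 1)
  = ∞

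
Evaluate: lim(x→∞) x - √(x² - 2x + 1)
This is an ∞-∞ indeterminate form.

Combine fractions or rationalize to convert ∞-∞ to 0/0 form:
  lim(x→∞) x - √(x² - 2x + 1) = 1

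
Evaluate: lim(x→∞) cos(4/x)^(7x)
This is an exponential indeterminate form.

For exponential indeterminate forms, take the natural log:
  Let L = lim(x→∞) cos(4/x)^(7x)
  Then ln(L) = lim(x→∞) [exponent × ln(base)]
  Evaluate using L'Hôpital or standard limits, then exponentiate.
  L = 1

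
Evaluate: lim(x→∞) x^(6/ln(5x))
This is an exponential indeterminate form.

For exponential indeterminate forms, take the natural log:
  Let L = lim(x→∞) x^(6/ln(5x))
  Then ln(L) = lim(x→∞) [exponent × ln(base)]
  Evaluate using L'Hôpital or standard limits, then exponentiate.
  L = e^(6)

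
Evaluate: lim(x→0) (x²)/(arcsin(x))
This is a 0/0 indeterminate form.

Apply L'Hôpital's rule: differentiate numerator and denominator separately.
  f(x) = x^2   ⇒   f'(x) = 2·x
  g(x) = asin(x)   ⇒   g'(x) = 1/sqrt(1 - x^2)
  lim(x→0) f'(x)/g'(x) = lim(x→0) (2·x)/(1/sqrt(1 - x^2))
  = 0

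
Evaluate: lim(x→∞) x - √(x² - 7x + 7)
This is an ∞-∞ indeterminate form.

Combine fractions or rationalize to convert ∞-∞ to 0/0 form:
  lim(x→∞) x - √(x² - 7x + 7) = 7/2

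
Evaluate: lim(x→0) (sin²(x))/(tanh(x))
This is a 0/0 indeterminate form.

Apply L'Hôpital's rule: differentiate numerator and denominator separately.
  f(x) = sin(x)^2   ⇒   f'(x) = 2·sin(x)·cos(x)
  g(x) = tanh(x)   ⇒   g'(x) = 1 - tanh(x)^2
  lim(x→0) f'(x)/g'(x) = lim(x→0) (2·sin(x)·cos(x))/(1 - tanh(x)^2)
  = 0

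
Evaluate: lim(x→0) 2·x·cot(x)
This is a 0·∞ indeterminate form.

Rewrite 0·∞ as a quotient (0/0 or ∞/∞ form), then apply L'Hôpital's rule:
  lim(x→0) 2·x·cot(x) = 2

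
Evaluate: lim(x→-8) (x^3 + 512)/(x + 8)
This is a standard limit.

Factor or rationalize the expression:
  lim(x→-8) (x^3 + 512)/(x + 8) = 192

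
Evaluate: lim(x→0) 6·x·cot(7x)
This is a 0·∞ indeterminate form.

Rewrite 0·∞ as a quotient (0/0 or ∞/∞ form), then apply L'Hôpital's rule:
  lim(x→0) 6·x·cot(7x) = 6/7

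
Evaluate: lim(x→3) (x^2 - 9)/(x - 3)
This is a standard limit.

Factor or rationalize the expression:
  lim(x→3) (x^2 - 9)/(x - 3) = 6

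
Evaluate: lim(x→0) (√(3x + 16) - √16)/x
This is a standard limit.

Factor or rationalize the expression:
  lim(x→0) (√(3x + 16) - √16)/x = 3/8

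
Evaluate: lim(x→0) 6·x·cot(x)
This is a 0·∞ indeterminate form.

Rewrite 0·∞ as a quotient (0/0 or ∞/∞ form), then apply L'Hôpital's rule:
  lim(x→0) 6·x·cot(x) = 6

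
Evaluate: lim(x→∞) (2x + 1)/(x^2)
This is an ∞/∞ indeterminate form.

Apply L'Hôpital's rule: differentiate numerator and denominator separately.
  f(x) = 2·x + 1   ⇒   f'(x) = 2
  g(x) = x^2   ⇒   g'(x) = 2·x
  lim(x→∞) f'(x)/g'(x) = lim(x→∞) (2)/(2·x)
  = 0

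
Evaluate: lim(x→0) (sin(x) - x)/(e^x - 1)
This is a 0/0 indeterminate form.

Apply L'Hôpital's rule: differentiate numerator and denominator separately.
  f(x) = -x + sin(x)   ⇒   f'(x) = cos(x) - 1
  g(x) = e^(x) - 1   ⇒   g'(x) = e^(x)
  lim(x→0) f'(x)/g'(x) = lim(x→0) (cos(x) - 1)/(e^(x))
  = 0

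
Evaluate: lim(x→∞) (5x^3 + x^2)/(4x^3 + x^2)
This is an ∞/∞ indeterminate form.

Apply L'Hôpital's rule: differentiate numerator and denominator separately.
  f(x) = 5·x^3 + x^2   ⇒   f'(x) = 15·x^2 + 2·x
  g(x) = 4·x^3 + x^2   ⇒   g'(x) = 12·x^2 + 2·x
  lim(x→∞) f'(x)/g'(x) = lim(x→∞) (15·x^2 + 2·x)/(12·x^2 + 2·x)
  = 5/4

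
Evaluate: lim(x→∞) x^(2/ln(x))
This is an exponential indeterminate form.

For exponential indeterminate forms, take the natural log:
  Let L = lim(x→∞) x^(2/ln(x))
  Then ln(L) = lim(x→∞) [exponent × ln(base)]
  Evaluate using L'Hôpital or standard limits, then exponentiate.
  L = e²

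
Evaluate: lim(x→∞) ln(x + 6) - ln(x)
This is an ∞-∞ indeterminate form.

Combine fractions or rationalize to convert ∞-∞ to 0/0 form:
  lim(x→∞) ln(x + 6) - ln(x) = 0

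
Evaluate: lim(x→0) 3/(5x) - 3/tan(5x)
This is an ∞-∞ indeterminate form.

Combine fractions or rationalize to convert ∞-∞ to 0/0 form:
  lim(x→0) 3/(5x) - 3/tan(5x) = 0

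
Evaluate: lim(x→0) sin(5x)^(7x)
This is an exponential indeterminate form.

For exponential indeterminate forms, take the natural log:
  Let L = lim(x→0) sin(5x)^(7x)
  Then ln(L) = lim(x→0) [exponent × ln(base)]
  Evaluate using L'Hôpital or standard limits, then exponentiate.
  L = 1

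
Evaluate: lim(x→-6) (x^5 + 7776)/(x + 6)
This is a standard limit.

Factor or rationalize the expression:
  lim(x→-6) (x^5 + 7776)/(x + 6) = 6480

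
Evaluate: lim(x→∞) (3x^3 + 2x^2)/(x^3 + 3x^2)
This is an ∞/∞ indeterminate form.

Apply L'Hôpital's rule: differentiate numerator and denominator separately.
  f(x) = 3·x^3 + 2·x^2   ⇒   f'(x) = 9·x^2 + 4·x
  g(x) = x^3 + 3·x^2   ⇒   g'(x) = 3·x^2 + 6·x
  lim(x→∞) f'(x)/g'(x) = lim(x→∞) (9·x^2 + 4·x)/(3·x^2 + 6·x)
  = 3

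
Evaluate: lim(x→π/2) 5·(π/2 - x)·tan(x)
This is a 0·∞ indeterminate form.

Rewrite 0·∞ as a quotient (0/0 or ∞/∞ form), then apply L'Hôpital's rule:
  lim(x→π/2) 5·(π/2 - x)·tan(x) = 5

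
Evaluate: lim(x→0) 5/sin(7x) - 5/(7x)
This is an ∞-∞ indeterminate form.

Combine fractions or rationalize to convert ∞-∞ to 0/0 form:
  lim(x→0) 5/sin(7x) - 5/(7x) = 0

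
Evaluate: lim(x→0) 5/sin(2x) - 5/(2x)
This is an ∞-∞ indeterminate form.

Combine fractions or rationalize to convert ∞-∞ to 0/0 form:
  lim(x→0) 5/sin(2x) - 5/(2x) = 0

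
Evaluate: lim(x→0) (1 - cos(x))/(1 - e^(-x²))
This is a 0/0 indeterminate form.

Apply L'Hôpital's rule: differentiate numerator and denominator separately.
  f(x) = 1 - cos(x)   ⇒   f'(x) = sin(x)
  g(x) = 1 - e^(-x^2)   ⇒   g'(x) = 2·x·e^(-x^2)
  lim(x→0) f'(x)/g'(x) = lim(x→0) (sin(x))/(2·x·e^(-x^2))
  = 1/2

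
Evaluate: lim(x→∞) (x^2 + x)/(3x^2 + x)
This is an ∞/∞ indeterminate form.

Apply L'Hôpital's rule: differentiate numerator and denominator separately.
  f(x) = x^2 + x   ⇒   f'(x) = 2·x + 1
  g(x) = 3·x^2 + x   ⇒   g'(x) = 6·x + 1
  lim(x→∞) f'(x)/g'(x) = lim(x→∞) (2·x + 1)/(6·x + 1)
  = 1/3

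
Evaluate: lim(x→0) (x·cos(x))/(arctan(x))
This is a 0/0 indeterminate form.

Apply L'Hôpital's rule: differentiate numerator and denominator separately.
  f(x) = x·cos(x)   ⇒   f'(x) = -x·sin(x) + cos(x)
  g(x) = atan(x)   ⇒   g'(x) = 1/(x^2 + 1)
  lim(x→0) f'(x)/g'(x) = lim(x→0) (-x·sin(x) + cos(x))/(1/(x^2 + 1))
  = 1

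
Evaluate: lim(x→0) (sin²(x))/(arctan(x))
This is a 0/0 indeterminate form.

Apply L'Hôpital's rule: differentiate numerator and denominator separately.
  f(x) = sin(x)^2   ⇒   f'(x) = 2·sin(x)·cos(x)
  g(x) = atan(x)   ⇒   g'(x) = 1/(x^2 + 1)
  lim(x→0) f'(x)/g'(x) = lim(x→0) (2·sin(x)·cos(x))/(1/(x^2 + 1))
  = 0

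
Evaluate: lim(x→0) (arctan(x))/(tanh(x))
This is a 0/0 indeterminate form.

Apply L'Hôpital's rule: differentiate numerator and denominator separately.
  f(x) = atan(x)   ⇒   f'(x) = 1/(x^2 + 1)
  g(x) = tanh(x)   ⇒   g'(x) = 1 - tanh(x)^2
  lim(x→0) f'(x)/g'(x) = lim(x→0) (1/(x^2 + 1))/(1 - tanh(x)^2)
  = 1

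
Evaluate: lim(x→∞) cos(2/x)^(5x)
This is an exponential indeterminate form.

For exponential indeterminate forms, take the natural log:
  Let L = lim(x→∞) cos(2/x)^(5x)
  Then ln(L) = lim(x→∞) [exponent × ln(base)]
  Evaluate using L'Hôpital or standard limits, then exponentiate.
  L = 1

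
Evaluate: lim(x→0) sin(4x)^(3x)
This is an exponential indeterminate form.

For exponential indeterminate forms, take the natural log:
  Let L = lim(x→0) sin(4x)^(3x)
  Then ln(L) = lim(x→0) [exponent × ln(base)]
  Evaluate using L'Hôpital or standard limits, then exponentiate.
  L = 1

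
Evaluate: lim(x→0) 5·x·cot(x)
This is a 0·∞ indeterminate form.

Rewrite 0·∞ as a quotient (0/0 or ∞/∞ form), then apply L'Hôpital's rule:
  lim(x→0) 5·x·cot(x) = 5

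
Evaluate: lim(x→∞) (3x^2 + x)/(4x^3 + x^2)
This is an ∞/∞ indeterminate form.

Apply L'Hôpital's rule: differentiate numerator and denominator separately.
  f(x) = 3·x^2 + x   ⇒   f'(x) = 6·x + 1
  g(x) = 4·x^3 + x^2   ⇒   g'(x) = 12·x^2 + 2·x
  lim(x→∞) f'(x)/g'(x) = lim(x→∞) (6·x + 1)/(12·x^2 + 2·x)
  = 0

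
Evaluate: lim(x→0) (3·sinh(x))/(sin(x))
This is a 0/0 indeterminate form.

Apply L'Hôpital's rule: differentiate numerator and denominator separately.
  f(x) = 3·sinh(x)   ⇒   f'(x) = 3·cosh(x)
  g(x) = sin(x)   ⇒   g'(x) = cos(x)
  lim(x→0) f'(x)/g'(x) = lim(x→0) (3·cosh(x))/(cos(x))
  = 3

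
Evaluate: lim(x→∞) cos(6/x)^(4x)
This is an exponential indeterminate form.

For exponential indeterminate forms, take the natural log:
  Let L = lim(x→∞) cos(6/x)^(4x)
  Then ln(L) = lim(x→∞) [exponent × ln(base)]
  Evaluate using L'Hôpital or standard limits, then exponentiate.
  L = 1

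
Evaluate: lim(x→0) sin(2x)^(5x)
This is an exponential indeterminate form.

For exponential indeterminate forms, take the natural log:
  Let L = lim(x→0) sin(2x)^(5x)
  Then ln(L) = lim(x→0) [exponent × ln(base)]
  Evaluate using L'Hôpital or standard limits, then exponentiate.
  L = 1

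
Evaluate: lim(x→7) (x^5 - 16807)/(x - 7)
This is a standard limit.

Factor or rationalize the expression:
  lim(x→7) (x^5 - 16807)/(x - 7) = 12005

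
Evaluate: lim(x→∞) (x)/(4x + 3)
This is an ∞/∞ indeterminate form.

Apply L'Hôpital's rule: differentiate numerator and denominator separately.
  f(x) = x   ⇒   f'(x) = 1
  g(x) = 4·x + 3   ⇒   g'(x) = 4
  lim(x→∞) f'(x)/g'(x) = lim(x→∞) (1)/(4)
  = 1/4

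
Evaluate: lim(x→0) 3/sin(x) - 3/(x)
This is an ∞-∞ indeterminate form.

Combine fractions or rationalize to convert ∞-∞ to 0/0 form:
  lim(x→0) 3/sin(x) - 3/(x) = 0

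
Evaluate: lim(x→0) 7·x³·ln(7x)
This is a 0·∞ indeterminate form.

Rewrite 0·∞ as a quotient (0/0 or ∞/∞ form), then apply L'Hôpital's rule:
  lim(x→0) 7·x³·ln(7x) = 0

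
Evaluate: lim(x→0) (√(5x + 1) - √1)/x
This is a standard limit.

Factor or rationalize the expression:
  lim(x→0) (√(5x + 1) - √1)/x = 5/2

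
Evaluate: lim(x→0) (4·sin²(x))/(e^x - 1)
This is a 0/0 indeterminate form.

Apply L'Hôpital's rule: differentiate numerator and denominator separately.
  f(x) = 4·sin(x)^2   ⇒   f'(x) = 8·sin(x)·cos(x)
  g(x) = e^(x) - 1   ⇒   g'(x) = e^(x)
  lim(x→0) f'(x)/g'(x) = lim(x→0) (8·sin(x)·cos(x))/(e^(x))
  = 0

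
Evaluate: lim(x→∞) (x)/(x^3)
This is an ∞/∞ indeterminate form.

Apply L'Hôpital's rule: differentiate numerator and denominator separately.
  f(x) = x   ⇒   f'(x) = 1
  g(x) = x^3   ⇒   g'(x) = 3·x^2
  lim(x→∞) f'(x)/g'(x) = lim(x→∞) (1)/(3·x^2)
  = 0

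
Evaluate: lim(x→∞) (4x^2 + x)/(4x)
This is an ∞/∞ indeterminate form.

Apply L'Hôpital's rule: differentiate numerator and denominator separately.
  f(x) = 4·x^2 + x   ⇒   f'(x) = 8·x + 1
  g(x) = 4·x   ⇒   g'(x) = 4
  lim(x→∞) f'(x)/g'(x) = lim(x→∞) (8·x + 1)/(4)
  = ∞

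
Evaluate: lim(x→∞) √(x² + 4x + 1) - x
This is an ∞-∞ indeterminate form.

Combine fractions or rationalize to convert ∞-∞ to 0/0 form:
  lim(x→∞) √(x² + 4x + 1) - x = 2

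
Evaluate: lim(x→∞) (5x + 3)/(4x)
This is an ∞/∞ indeterminate form.

Apply L'Hôpital's rule: differentiate numerator and denominator separately.
  f(x) = 5·x + 3   ⇒   f'(x) = 5
  g(x) = 4·x   ⇒   g'(x) = 4
  lim(x→∞) f'(x)/g'(x) = lim(x→∞) (5)/(4)
  = 5/4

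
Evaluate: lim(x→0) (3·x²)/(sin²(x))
This is a 0/0 indeterminate form.

Apply L'Hôpital's rule: differentiate numerator and denominator separately.
  f(x) = 3·x^2   ⇒   f'(x) = 6·x
  g(x) = sin(x)^2   ⇒   g'(x) = 2·sin(x)·cos(x)
  lim(x→0) f'(x)/g'(x) = lim(x→0) (6·x)/(2·sin(x)·cos(x))
  = 3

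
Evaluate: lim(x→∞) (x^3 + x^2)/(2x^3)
This is an ∞/∞ indeterminate form.

Apply L'Hôpital's rule: differentiate numerator and denominator separately.
  f(x) = x^3 + x^2   ⇒   f'(x) = 3·x^2 + 2·x
  g(x) = 2·x^3   ⇒   g'(x) = 6·x^2
  lim(x→∞) f'(x)/g'(x) = lim(x→∞) (3·x^2 + 2·x)/(6·x^2)
  = 1/2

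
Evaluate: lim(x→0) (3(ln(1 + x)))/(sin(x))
This is a 0/0 indeterminate form.

Apply L'Hôpital's rule: differentiate numerator and denominator separately.
  f(x) = 3·ln(x + 1)   ⇒   f'(x) = 3/(x + 1)
  g(x) = sin(x)   ⇒   g'(x) = cos(x)
  lim(x→0) f'(x)/g'(x) = lim(x→0) (3/(x + 1))/(cos(x))
  = 3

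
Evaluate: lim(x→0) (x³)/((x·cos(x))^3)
This is a 0/0 indeterminate form.

Apply L'Hôpital's rule: differentiate numerator and denominator separately.
  f(x) = x^3   ⇒   f'(x) = 3·x^2
  g(x) = x^3·cos(x)^3   ⇒   g'(x) = -3·x^3·sin(x)·cos(x)^2 + 3·x^2·cos(x)^3
  lim(x→0) f'(x)/g'(x) = lim(x→0) (3·x^2)/(-3·x^3·sin(x)·cos(x)^2 + 3·x^2·cos(x)^3)
  = 1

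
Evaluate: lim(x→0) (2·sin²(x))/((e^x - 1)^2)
This is a 0/0 indeterminate form.

Apply L'Hôpital's rule: differentiate numerator and denominator separately.
  f(x) = 2·sin(x)^2   ⇒   f'(x) = 4·sin(x)·cos(x)
  g(x) = (e^(x) - 1)^2   ⇒   g'(x) = 2·(e^(x) - 1)·e^(x)
  lim(x→0) f'(x)/g'(x) = lim(x→0) (4·sin(x)·cos(x))/(2·(e^(x) - 1)·e^(x))
  = 2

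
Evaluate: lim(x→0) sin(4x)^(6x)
This is an exponential indeterminate form.

For exponential indeterminate forms, take the natural log:
  Let L = lim(x→0) sin(4x)^(6x)
  Then ln(L) = lim(x→0) [exponent × ln(base)]
  Evaluate using L'Hôpital or standard limits, then exponentiate.
  L = 1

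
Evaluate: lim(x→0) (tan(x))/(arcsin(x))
This is a 0/0 indeterminate form.

Apply L'Hôpital's rule: differentiate numerator and denominator separately.
  f(x) = tan(x)   ⇒   f'(x) = tan(x)^2 + 1
  g(x) = asin(x)   ⇒   g'(x) = 1/sqrt(1 - x^2)
  lim(x→0) f'(x)/g'(x) = lim(x→0) (tan(x)^2 + 1)/(1/sqrt(1 - x^2))
  = 1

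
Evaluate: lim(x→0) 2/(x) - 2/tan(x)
This is an ∞-∞ indeterminate form.

Combine fractions or rationalize to convert ∞-∞ to 0/0 form:
  lim(x→0) 2/(x) - 2/tan(x) = 0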